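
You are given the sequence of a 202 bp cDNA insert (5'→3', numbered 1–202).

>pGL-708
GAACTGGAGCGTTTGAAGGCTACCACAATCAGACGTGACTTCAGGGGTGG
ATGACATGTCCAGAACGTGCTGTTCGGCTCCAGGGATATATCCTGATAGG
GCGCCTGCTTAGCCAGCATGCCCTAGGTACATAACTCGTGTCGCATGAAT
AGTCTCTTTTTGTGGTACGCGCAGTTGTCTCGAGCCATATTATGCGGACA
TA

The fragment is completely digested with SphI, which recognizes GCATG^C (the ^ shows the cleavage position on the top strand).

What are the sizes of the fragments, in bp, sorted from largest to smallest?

120, 82 bp

The SphI site (GCATGC) starts at position 116.
SphI cuts after base 5 of each site (before the last base), so after position 120.
Linear molecule, 1 cut → 2 fragments:
  1–120 → 120 bp
  121–202 → 82 bp
Sorted largest to smallest: 120, 82 bp.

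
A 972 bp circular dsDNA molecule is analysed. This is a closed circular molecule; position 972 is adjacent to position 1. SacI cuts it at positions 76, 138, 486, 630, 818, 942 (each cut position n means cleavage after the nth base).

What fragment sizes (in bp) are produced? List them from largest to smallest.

348, 188, 144, 124, 106, 62 bp

Circular molecule, 6 cuts → 6 fragments:
  138 − 76 = 62 bp
  486 − 138 = 348 bp
  630 − 486 = 144 bp
  818 − 630 = 188 bp
  942 − 818 = 124 bp
  wrap: 972 − 942 + 76 = 106 bp
Sorted largest to smallest: 348, 188, 144, 124, 106, 62 bp.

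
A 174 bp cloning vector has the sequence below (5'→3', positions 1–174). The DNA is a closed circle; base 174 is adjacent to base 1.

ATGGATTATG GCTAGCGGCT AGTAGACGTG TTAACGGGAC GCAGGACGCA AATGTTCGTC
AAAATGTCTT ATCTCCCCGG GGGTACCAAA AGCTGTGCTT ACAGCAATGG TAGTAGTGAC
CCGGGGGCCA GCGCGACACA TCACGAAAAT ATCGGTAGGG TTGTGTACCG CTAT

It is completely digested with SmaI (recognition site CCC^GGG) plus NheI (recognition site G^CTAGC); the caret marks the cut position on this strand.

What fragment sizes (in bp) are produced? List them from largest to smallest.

67, 63, 44 bp

SmaI sites (CCCGGG) start at positions 76, 120.
SmaI cuts after base 3 of each site, so after positions 78, 122.
The NheI site (GCTAGC) starts at position 11.
NheI cuts after the first base of each site, so after position 11.
Combined cut positions: 11, 78, 122.
Circular molecule, 3 cuts → 3 fragments:
  12–78 → 67 bp
  79–122 → 44 bp
  123–174 then 1–11 → 52 + 11 = 63 bp
Sorted largest to smallest: 67, 63, 44 bp.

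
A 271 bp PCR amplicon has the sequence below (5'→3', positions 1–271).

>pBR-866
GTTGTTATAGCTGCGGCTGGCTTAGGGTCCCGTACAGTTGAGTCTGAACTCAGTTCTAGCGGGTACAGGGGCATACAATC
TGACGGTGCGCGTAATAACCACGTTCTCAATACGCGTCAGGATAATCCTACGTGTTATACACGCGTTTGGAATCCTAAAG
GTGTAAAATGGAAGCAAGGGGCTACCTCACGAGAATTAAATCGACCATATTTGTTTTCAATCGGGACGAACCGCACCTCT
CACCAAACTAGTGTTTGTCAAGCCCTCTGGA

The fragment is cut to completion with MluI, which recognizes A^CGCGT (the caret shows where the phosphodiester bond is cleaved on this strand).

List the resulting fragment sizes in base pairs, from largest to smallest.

MluI sites (ACGCGT) start at positions 112, 141.
MluI cuts after the first base of each site, so after positions 112, 141.
Linear molecule, 2 cuts → 3 fragments:
  1–112 → 112 bp
  113–141 → 29 bp
  142–271 → 130 bp
Sorted largest to smallest: 130, 112, 29 bp.

130, 112, 29 bp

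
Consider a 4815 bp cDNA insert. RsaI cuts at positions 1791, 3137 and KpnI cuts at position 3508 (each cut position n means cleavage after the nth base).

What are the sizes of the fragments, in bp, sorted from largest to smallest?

Combined cut positions (sorted): 1791, 3137, 3508.
Linear molecule, 3 cuts → 4 fragments:
  1791 − 0 = 1791 bp
  3137 − 1791 = 1346 bp
  3508 − 3137 = 371 bp
  4815 − 3508 = 1307 bp
Sorted largest to smallest: 1791, 1346, 1307, 371 bp.

1791, 1346, 1307, 371 bp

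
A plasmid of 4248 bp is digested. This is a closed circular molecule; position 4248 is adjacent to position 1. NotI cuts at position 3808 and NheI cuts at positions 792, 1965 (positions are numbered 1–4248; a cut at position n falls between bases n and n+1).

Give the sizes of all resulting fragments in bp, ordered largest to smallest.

1843, 1232, 1173 bp

Combined cut positions (sorted): 792, 1965, 3808.
Circular molecule, 3 cuts → 3 fragments:
  1965 − 792 = 1173 bp
  3808 − 1965 = 1843 bp
  wrap: 4248 − 3808 + 792 = 1232 bp
Sorted largest to smallest: 1843, 1232, 1173 bp.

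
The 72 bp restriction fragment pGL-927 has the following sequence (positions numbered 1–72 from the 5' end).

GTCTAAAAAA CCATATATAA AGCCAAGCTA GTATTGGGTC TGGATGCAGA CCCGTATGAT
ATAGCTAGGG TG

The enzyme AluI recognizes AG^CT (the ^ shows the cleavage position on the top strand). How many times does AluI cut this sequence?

AGCT occurs starting at positions 26, 63.
AluI cuts at 2 sites.

2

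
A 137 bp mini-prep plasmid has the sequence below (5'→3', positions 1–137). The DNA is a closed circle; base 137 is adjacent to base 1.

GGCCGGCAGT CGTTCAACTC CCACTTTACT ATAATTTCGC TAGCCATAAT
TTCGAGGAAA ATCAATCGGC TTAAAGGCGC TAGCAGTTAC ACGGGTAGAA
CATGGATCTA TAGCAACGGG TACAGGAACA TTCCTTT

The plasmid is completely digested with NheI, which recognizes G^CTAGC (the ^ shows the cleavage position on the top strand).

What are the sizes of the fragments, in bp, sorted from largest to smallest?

97, 40 bp

NheI sites (GCTAGC) start at positions 39, 79.
NheI cuts after the first base of each site, so after positions 39, 79.
Circular molecule, 2 cuts → 2 fragments:
  40–79 → 40 bp
  80–137 then 1–39 → 58 + 39 = 97 bp
Sorted largest to smallest: 97, 40 bp.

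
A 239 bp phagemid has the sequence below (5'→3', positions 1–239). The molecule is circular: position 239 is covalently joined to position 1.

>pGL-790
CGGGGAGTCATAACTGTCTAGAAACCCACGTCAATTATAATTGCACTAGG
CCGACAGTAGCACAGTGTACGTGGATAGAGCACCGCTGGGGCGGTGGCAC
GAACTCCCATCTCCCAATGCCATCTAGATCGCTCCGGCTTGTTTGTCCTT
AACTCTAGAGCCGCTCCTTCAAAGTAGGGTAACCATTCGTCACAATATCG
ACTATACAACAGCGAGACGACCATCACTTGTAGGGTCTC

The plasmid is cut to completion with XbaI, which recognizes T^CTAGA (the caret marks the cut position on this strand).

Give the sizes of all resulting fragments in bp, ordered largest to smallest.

XbaI sites (TCTAGA) start at positions 17, 123, 154.
XbaI cuts after the first base of each site, so after positions 17, 123, 154.
Circular molecule, 3 cuts → 3 fragments:
  18–123 → 106 bp
  124–154 → 31 bp
  155–239 then 1–17 → 85 + 17 = 102 bp
Sorted largest to smallest: 106, 102, 31 bp.

106, 102, 31 bp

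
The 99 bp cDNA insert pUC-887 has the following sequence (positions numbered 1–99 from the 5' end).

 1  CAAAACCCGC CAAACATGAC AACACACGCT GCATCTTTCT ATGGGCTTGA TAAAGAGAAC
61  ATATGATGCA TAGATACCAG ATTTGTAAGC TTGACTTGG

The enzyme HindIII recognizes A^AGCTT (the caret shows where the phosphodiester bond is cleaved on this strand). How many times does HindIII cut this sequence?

AAGCTT occurs starting at position 87.
HindIII cuts at 1 site.

1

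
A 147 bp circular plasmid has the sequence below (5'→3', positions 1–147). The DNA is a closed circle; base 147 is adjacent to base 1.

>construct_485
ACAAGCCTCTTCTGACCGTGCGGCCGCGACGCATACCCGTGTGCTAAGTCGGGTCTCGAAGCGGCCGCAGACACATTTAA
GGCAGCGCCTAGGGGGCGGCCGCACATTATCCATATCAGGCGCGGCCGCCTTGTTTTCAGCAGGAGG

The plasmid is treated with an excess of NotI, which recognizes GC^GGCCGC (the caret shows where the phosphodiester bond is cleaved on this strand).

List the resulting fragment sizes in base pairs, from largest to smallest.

45, 41, 35, 26 bp

NotI sites (GCGGCCGC) start at positions 20, 61, 96, 122.
NotI cuts after base 2 of each site, so after positions 21, 62, 97, 123.
Circular molecule, 4 cuts → 4 fragments:
  22–62 → 41 bp
  63–97 → 35 bp
  98–123 → 26 bp
  124–147 then 1–21 → 24 + 21 = 45 bp
Sorted largest to smallest: 45, 41, 35, 26 bp.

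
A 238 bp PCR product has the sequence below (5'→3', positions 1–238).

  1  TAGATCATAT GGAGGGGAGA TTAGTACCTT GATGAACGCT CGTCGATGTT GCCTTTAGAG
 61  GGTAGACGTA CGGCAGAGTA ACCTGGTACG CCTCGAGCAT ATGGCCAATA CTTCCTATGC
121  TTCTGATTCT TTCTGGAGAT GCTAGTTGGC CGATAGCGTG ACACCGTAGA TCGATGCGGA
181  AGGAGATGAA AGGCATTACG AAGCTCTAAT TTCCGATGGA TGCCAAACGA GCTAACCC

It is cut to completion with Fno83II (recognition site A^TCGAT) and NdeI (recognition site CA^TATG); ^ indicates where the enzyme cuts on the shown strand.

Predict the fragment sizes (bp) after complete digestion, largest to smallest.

92, 71, 68, 7 bp

The Fno83II site (ATCGAT) starts at position 170.
Fno83II cuts after the first base of each site, so after position 170.
NdeI sites (CATATG) start at positions 6, 98.
NdeI cuts after base 2 of each site, so after positions 7, 99.
Combined cut positions: 7, 99, 170.
Linear molecule, 3 cuts → 4 fragments:
  1–7 → 7 bp
  8–99 → 92 bp
  100–170 → 71 bp
  171–238 → 68 bp
Sorted largest to smallest: 92, 71, 68, 7 bp.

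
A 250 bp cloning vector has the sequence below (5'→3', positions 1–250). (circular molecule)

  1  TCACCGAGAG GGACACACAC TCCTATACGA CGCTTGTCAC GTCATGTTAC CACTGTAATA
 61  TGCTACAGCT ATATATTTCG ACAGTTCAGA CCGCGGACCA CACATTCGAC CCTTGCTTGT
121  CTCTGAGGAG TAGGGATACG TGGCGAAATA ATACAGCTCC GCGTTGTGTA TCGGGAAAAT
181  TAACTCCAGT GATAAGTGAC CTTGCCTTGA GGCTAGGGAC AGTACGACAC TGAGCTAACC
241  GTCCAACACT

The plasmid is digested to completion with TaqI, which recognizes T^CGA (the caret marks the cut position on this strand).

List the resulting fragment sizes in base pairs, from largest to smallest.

TaqI sites (TCGA) start at positions 78, 106.
TaqI cuts after the first base of each site, so after positions 78, 106.
Circular molecule, 2 cuts → 2 fragments:
  79–106 → 28 bp
  107–250 then 1–78 → 144 + 78 = 222 bp
Sorted largest to smallest: 222, 28 bp.

222, 28 bp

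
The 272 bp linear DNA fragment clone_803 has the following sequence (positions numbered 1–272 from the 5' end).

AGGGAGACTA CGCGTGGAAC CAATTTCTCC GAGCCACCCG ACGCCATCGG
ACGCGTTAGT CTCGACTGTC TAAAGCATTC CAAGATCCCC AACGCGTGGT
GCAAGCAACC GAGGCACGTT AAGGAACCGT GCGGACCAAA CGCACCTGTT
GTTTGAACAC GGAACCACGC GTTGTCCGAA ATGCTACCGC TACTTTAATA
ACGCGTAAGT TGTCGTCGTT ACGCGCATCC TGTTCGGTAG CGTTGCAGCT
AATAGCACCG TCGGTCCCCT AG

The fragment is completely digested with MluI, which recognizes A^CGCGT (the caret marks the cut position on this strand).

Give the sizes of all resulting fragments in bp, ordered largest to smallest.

75, 71, 41, 41, 34, 10 bp

MluI sites (ACGCGT) start at positions 10, 51, 92, 167, 201.
MluI cuts after the first base of each site, so after positions 10, 51, 92, 167, 201.
Linear molecule, 5 cuts → 6 fragments:
  1–10 → 10 bp
  11–51 → 41 bp
  52–92 → 41 bp
  93–167 → 75 bp
  168–201 → 34 bp
  202–272 → 71 bp
Sorted largest to smallest: 75, 71, 41, 41, 34, 10 bp.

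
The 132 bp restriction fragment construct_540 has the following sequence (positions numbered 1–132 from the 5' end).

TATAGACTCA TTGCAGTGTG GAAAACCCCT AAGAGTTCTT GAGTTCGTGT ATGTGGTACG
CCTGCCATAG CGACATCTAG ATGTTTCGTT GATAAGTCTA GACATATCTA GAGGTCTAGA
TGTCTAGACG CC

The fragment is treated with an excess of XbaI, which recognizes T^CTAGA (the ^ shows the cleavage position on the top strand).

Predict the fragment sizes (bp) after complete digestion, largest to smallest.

76, 21, 10, 9, 8, 8 bp

XbaI sites (TCTAGA) start at positions 76, 97, 107, 115, 123.
XbaI cuts after the first base of each site, so after positions 76, 97, 107, 115, 123.
Linear molecule, 5 cuts → 6 fragments:
  1–76 → 76 bp
  77–97 → 21 bp
  98–107 → 10 bp
  108–115 → 8 bp
  116–123 → 8 bp
  124–132 → 9 bp
Sorted largest to smallest: 76, 21, 10, 9, 8, 8 bp.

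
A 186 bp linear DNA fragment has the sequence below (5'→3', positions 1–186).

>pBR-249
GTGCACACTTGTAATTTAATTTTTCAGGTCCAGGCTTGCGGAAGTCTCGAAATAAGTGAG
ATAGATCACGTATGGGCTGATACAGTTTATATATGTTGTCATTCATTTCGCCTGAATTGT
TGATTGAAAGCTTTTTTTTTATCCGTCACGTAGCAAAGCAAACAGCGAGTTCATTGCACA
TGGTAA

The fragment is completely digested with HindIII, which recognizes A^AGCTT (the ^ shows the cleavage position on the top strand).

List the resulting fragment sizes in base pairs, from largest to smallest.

128, 58 bp

The HindIII site (AAGCTT) starts at position 128.
HindIII cuts after the first base of each site, so after position 128.
Linear molecule, 1 cut → 2 fragments:
  1–128 → 128 bp
  129–186 → 58 bp
Sorted largest to smallest: 128, 58 bp.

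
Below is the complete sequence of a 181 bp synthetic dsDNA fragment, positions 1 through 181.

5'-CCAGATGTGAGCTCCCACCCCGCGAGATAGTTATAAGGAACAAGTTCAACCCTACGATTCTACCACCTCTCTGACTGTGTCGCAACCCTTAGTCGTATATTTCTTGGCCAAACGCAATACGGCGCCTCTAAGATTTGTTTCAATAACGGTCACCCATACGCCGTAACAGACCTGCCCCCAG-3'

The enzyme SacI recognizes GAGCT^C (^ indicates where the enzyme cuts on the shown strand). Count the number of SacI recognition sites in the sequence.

GAGCTC occurs starting at position 9.
SacI cuts at 1 site.

1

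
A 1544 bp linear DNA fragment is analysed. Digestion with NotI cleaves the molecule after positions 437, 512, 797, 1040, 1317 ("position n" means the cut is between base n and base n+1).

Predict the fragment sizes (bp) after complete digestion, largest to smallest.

Linear molecule, 5 cuts → 6 fragments:
  437 − 0 = 437 bp
  512 − 437 = 75 bp
  797 − 512 = 285 bp
  1040 − 797 = 243 bp
  1317 − 1040 = 277 bp
  1544 − 1317 = 227 bp
Sorted largest to smallest: 437, 285, 277, 243, 227, 75 bp.

437, 285, 277, 243, 227, 75 bp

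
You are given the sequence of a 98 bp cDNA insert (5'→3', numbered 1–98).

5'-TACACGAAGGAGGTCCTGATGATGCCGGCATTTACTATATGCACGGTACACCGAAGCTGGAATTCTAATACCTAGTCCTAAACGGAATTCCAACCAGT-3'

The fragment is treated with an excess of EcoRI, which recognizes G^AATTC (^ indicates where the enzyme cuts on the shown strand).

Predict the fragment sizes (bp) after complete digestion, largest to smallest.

60, 25, 13 bp

EcoRI sites (GAATTC) start at positions 60, 85.
EcoRI cuts after the first base of each site, so after positions 60, 85.
Linear molecule, 2 cuts → 3 fragments:
  1–60 → 60 bp
  61–85 → 25 bp
  86–98 → 13 bp
Sorted largest to smallest: 60, 25, 13 bp.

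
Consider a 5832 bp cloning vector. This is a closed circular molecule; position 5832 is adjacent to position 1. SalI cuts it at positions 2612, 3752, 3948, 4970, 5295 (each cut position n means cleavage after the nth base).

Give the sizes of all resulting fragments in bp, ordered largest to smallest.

3149, 1140, 1022, 325, 196 bp

Circular molecule, 5 cuts → 5 fragments:
  3752 − 2612 = 1140 bp
  3948 − 3752 = 196 bp
  4970 − 3948 = 1022 bp
  5295 − 4970 = 325 bp
  wrap: 5832 − 5295 + 2612 = 3149 bp
Sorted largest to smallest: 3149, 1140, 1022, 325, 196 bp.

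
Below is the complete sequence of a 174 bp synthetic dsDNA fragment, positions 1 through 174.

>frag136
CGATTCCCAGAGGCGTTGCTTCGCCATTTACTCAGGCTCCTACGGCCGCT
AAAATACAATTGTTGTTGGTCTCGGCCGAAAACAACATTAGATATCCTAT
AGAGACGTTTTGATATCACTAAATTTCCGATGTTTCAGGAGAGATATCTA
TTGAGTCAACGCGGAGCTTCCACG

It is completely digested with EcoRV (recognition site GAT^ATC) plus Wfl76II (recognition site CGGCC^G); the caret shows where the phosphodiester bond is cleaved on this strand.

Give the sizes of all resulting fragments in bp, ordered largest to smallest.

EcoRV sites (GATATC) start at positions 91, 112, 143.
EcoRV cuts after base 3 of each site, so after positions 93, 114, 145.
Wfl76II sites (CGGCCG) start at positions 43, 73.
Wfl76II cuts after base 5 of each site (before the last base), so after positions 47, 77.
Combined cut positions: 47, 77, 93, 114, 145.
Linear molecule, 5 cuts → 6 fragments:
  1–47 → 47 bp
  48–77 → 30 bp
  78–93 → 16 bp
  94–114 → 21 bp
  115–145 → 31 bp
  146–174 → 29 bp
Sorted largest to smallest: 47, 31, 30, 29, 21, 16 bp.

47, 31, 30, 29, 21, 16 bp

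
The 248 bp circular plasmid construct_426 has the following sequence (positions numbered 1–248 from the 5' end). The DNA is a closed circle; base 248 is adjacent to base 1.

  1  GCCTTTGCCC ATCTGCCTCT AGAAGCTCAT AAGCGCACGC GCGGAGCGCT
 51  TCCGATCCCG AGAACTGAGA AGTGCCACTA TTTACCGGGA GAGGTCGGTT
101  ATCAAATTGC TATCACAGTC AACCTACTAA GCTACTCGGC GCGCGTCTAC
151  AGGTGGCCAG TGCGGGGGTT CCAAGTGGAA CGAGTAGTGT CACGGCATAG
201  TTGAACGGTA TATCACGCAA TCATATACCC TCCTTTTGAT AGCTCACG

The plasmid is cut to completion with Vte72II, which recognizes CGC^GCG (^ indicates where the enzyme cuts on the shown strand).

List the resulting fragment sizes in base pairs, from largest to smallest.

146, 102 bp

Vte72II sites (CGCGCG) start at positions 38, 140.
Vte72II cuts after base 3 of each site, so after positions 40, 142.
Circular molecule, 2 cuts → 2 fragments:
  41–142 → 102 bp
  143–248 then 1–40 → 106 + 40 = 146 bp
Sorted largest to smallest: 146, 102 bp.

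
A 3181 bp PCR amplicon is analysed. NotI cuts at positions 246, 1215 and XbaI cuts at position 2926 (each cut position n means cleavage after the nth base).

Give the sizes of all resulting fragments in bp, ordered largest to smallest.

1711, 969, 255, 246 bp

Combined cut positions (sorted): 246, 1215, 2926.
Linear molecule, 3 cuts → 4 fragments:
  246 − 0 = 246 bp
  1215 − 246 = 969 bp
  2926 − 1215 = 1711 bp
  3181 − 2926 = 255 bp
Sorted largest to smallest: 1711, 969, 255, 246 bp.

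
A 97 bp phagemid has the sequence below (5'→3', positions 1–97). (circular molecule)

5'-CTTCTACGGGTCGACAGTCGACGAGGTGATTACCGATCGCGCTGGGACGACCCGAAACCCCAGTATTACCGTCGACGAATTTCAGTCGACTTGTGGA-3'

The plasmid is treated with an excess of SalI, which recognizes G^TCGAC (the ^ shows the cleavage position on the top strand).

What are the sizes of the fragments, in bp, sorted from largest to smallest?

SalI sites (GTCGAC) start at positions 10, 17, 71, 85.
SalI cuts after the first base of each site, so after positions 10, 17, 71, 85.
Circular molecule, 4 cuts → 4 fragments:
  11–17 → 7 bp
  18–71 → 54 bp
  72–85 → 14 bp
  86–97 then 1–10 → 12 + 10 = 22 bp
Sorted largest to smallest: 54, 22, 14, 7 bp.

54, 22, 14, 7 bp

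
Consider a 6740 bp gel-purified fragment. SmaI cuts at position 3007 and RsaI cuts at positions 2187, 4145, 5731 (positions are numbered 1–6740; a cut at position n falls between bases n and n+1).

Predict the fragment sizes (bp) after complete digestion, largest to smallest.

2187, 1586, 1138, 1009, 820 bp

Combined cut positions (sorted): 2187, 3007, 4145, 5731.
Linear molecule, 4 cuts → 5 fragments:
  2187 − 0 = 2187 bp
  3007 − 2187 = 820 bp
  4145 − 3007 = 1138 bp
  5731 − 4145 = 1586 bp
  6740 − 5731 = 1009 bp
Sorted largest to smallest: 2187, 1586, 1138, 1009, 820 bp.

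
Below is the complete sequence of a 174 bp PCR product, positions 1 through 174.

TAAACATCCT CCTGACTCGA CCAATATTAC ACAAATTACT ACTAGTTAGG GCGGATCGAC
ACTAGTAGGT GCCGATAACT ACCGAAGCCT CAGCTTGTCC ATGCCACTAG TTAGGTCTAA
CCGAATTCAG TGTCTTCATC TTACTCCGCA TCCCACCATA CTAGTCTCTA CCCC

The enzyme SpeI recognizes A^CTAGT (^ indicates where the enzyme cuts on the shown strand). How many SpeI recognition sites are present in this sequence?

4

ACTAGT occurs starting at positions 41, 61, 106, 160.
SpeI cuts at 4 sites.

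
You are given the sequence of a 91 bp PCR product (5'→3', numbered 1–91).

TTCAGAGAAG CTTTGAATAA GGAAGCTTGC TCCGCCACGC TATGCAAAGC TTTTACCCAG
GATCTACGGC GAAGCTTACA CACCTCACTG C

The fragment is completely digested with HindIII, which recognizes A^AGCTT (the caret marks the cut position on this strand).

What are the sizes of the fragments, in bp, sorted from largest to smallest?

HindIII sites (AAGCTT) start at positions 8, 23, 47, 72.
HindIII cuts after the first base of each site, so after positions 8, 23, 47, 72.
Linear molecule, 4 cuts → 5 fragments:
  1–8 → 8 bp
  9–23 → 15 bp
  24–47 → 24 bp
  48–72 → 25 bp
  73–91 → 19 bp
Sorted largest to smallest: 25, 24, 19, 15, 8 bp.

25, 24, 19, 15, 8 bp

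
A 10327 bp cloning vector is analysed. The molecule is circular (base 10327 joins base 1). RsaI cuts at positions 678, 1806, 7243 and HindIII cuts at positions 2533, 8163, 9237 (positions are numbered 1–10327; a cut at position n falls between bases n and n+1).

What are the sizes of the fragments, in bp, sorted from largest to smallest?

Combined cut positions (sorted): 678, 1806, 2533, 7243, 8163, 9237.
Circular molecule, 6 cuts → 6 fragments:
  1806 − 678 = 1128 bp
  2533 − 1806 = 727 bp
  7243 − 2533 = 4710 bp
  8163 − 7243 = 920 bp
  9237 − 8163 = 1074 bp
  wrap: 10327 − 9237 + 678 = 1768 bp
Sorted largest to smallest: 4710, 1768, 1128, 1074, 920, 727 bp.

4710, 1768, 1128, 1074, 920, 727 bp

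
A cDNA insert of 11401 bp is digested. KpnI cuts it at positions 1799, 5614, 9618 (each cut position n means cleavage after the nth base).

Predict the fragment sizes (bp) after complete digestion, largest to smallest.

4004, 3815, 1799, 1783 bp

Linear molecule, 3 cuts → 4 fragments:
  1799 − 0 = 1799 bp
  5614 − 1799 = 3815 bp
  9618 − 5614 = 4004 bp
  11401 − 9618 = 1783 bp
Sorted largest to smallest: 4004, 3815, 1799, 1783 bp.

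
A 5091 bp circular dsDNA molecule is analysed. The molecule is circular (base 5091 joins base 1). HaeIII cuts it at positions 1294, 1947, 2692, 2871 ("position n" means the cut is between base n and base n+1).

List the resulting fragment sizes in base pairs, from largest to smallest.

Circular molecule, 4 cuts → 4 fragments:
  1947 − 1294 = 653 bp
  2692 − 1947 = 745 bp
  2871 − 2692 = 179 bp
  wrap: 5091 − 2871 + 1294 = 3514 bp
Sorted largest to smallest: 3514, 745, 653, 179 bp.

3514, 745, 653, 179 bp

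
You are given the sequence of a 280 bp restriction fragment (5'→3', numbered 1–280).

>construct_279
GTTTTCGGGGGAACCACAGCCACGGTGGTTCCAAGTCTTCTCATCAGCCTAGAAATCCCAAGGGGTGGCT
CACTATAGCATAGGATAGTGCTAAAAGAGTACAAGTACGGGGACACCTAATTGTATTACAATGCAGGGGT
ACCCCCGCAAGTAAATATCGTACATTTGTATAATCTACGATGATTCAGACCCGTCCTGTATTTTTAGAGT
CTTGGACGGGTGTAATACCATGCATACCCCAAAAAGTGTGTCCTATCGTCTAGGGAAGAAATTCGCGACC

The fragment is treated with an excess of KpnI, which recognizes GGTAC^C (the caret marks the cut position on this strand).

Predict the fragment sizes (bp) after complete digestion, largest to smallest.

The KpnI site (GGTACC) starts at position 138.
KpnI cuts after base 5 of each site (before the last base), so after position 142.
Linear molecule, 1 cut → 2 fragments:
  1–142 → 142 bp
  143–280 → 138 bp
Sorted largest to smallest: 142, 138 bp.

142, 138 bp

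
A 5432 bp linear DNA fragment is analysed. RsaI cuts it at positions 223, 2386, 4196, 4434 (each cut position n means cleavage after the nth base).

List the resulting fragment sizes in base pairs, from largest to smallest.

Linear molecule, 4 cuts → 5 fragments:
  223 − 0 = 223 bp
  2386 − 223 = 2163 bp
  4196 − 2386 = 1810 bp
  4434 − 4196 = 238 bp
  5432 − 4434 = 998 bp
Sorted largest to smallest: 2163, 1810, 998, 238, 223 bp.

2163, 1810, 998, 238, 223 bp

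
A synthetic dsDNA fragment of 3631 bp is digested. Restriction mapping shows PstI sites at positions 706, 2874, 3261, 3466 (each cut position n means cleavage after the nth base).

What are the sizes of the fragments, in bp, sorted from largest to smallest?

Linear molecule, 4 cuts → 5 fragments:
  706 − 0 = 706 bp
  2874 − 706 = 2168 bp
  3261 − 2874 = 387 bp
  3466 − 3261 = 205 bp
  3631 − 3466 = 165 bp
Sorted largest to smallest: 2168, 706, 387, 205, 165 bp.

2168, 706, 387, 205, 165 bp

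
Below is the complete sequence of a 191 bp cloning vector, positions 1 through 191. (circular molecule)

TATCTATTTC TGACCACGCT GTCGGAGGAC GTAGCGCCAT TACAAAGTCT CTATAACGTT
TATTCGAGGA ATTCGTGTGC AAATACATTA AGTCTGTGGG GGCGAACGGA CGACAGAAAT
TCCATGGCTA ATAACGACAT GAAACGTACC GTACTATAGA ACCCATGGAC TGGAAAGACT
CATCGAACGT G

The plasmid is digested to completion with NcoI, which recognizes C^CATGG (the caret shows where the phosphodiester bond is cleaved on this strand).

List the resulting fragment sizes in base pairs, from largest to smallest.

NcoI sites (CCATGG) start at positions 122, 163.
NcoI cuts after the first base of each site, so after positions 122, 163.
Circular molecule, 2 cuts → 2 fragments:
  123–163 → 41 bp
  164–191 then 1–122 → 28 + 122 = 150 bp
Sorted largest to smallest: 150, 41 bp.

150, 41 bp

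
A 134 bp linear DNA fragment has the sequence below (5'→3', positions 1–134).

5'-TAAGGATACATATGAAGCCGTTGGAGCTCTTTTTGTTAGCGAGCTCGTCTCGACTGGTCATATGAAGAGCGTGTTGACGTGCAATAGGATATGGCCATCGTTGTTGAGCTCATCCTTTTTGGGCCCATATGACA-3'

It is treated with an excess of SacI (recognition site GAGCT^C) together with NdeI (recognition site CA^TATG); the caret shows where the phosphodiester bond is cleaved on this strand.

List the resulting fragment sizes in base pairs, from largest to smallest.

50, 18, 17, 17, 15, 10, 7 bp

SacI sites (GAGCTC) start at positions 24, 41, 106.
SacI cuts after base 5 of each site (before the last base), so after positions 28, 45, 110.
NdeI sites (CATATG) start at positions 9, 59, 126.
NdeI cuts after base 2 of each site, so after positions 10, 60, 127.
Combined cut positions: 10, 28, 45, 60, 110, 127.
Linear molecule, 6 cuts → 7 fragments:
  1–10 → 10 bp
  11–28 → 18 bp
  29–45 → 17 bp
  46–60 → 15 bp
  61–110 → 50 bp
  111–127 → 17 bp
  128–134 → 7 bp
Sorted largest to smallest: 50, 18, 17, 17, 15, 10, 7 bp.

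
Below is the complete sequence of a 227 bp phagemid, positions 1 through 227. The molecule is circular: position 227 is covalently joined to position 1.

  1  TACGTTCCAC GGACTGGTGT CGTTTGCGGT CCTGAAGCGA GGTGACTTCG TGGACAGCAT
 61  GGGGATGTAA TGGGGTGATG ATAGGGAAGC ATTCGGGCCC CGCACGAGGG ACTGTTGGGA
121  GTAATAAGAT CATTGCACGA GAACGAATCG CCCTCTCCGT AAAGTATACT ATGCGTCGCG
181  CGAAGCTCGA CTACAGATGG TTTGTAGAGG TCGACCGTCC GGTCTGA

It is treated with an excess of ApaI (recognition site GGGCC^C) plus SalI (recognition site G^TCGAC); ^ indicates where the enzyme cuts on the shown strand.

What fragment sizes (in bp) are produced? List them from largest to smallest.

The ApaI site (GGGCCC) starts at position 95.
ApaI cuts after base 5 of each site (before the last base), so after position 99.
The SalI site (GTCGAC) starts at position 210.
SalI cuts after the first base of each site, so after position 210.
Combined cut positions: 99, 210.
Circular molecule, 2 cuts → 2 fragments:
  100–210 → 111 bp
  211–227 then 1–99 → 17 + 99 = 116 bp
Sorted largest to smallest: 116, 111 bp.

116, 111 bp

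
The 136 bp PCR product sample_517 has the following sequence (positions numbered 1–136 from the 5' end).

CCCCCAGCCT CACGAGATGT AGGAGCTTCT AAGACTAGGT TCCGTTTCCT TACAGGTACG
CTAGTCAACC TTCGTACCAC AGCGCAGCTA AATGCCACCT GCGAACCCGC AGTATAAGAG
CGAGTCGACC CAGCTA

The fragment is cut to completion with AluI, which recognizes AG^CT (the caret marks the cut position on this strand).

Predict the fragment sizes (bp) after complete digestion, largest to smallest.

62, 46, 25, 3 bp

AluI sites (AGCT) start at positions 24, 86, 132.
AluI cuts after base 2 of each site, so after positions 25, 87, 133.
Linear molecule, 3 cuts → 4 fragments:
  1–25 → 25 bp
  26–87 → 62 bp
  88–133 → 46 bp
  134–136 → 3 bp
Sorted largest to smallest: 62, 46, 25, 3 bp.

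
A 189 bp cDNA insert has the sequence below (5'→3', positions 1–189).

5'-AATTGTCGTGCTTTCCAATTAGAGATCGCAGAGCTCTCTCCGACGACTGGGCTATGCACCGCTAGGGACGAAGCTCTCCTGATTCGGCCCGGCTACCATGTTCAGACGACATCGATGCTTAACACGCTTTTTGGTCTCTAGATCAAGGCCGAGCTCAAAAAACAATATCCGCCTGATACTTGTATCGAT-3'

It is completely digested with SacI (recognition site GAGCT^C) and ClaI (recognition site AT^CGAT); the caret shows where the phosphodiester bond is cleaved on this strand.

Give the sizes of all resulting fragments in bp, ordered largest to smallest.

SacI sites (GAGCTC) start at positions 31, 151.
SacI cuts after base 5 of each site (before the last base), so after positions 35, 155.
ClaI sites (ATCGAT) start at positions 111, 184.
ClaI cuts after base 2 of each site, so after positions 112, 185.
Combined cut positions: 35, 112, 155, 185.
Linear molecule, 4 cuts → 5 fragments:
  1–35 → 35 bp
  36–112 → 77 bp
  113–155 → 43 bp
  156–185 → 30 bp
  186–189 → 4 bp
Sorted largest to smallest: 77, 43, 35, 30, 4 bp.

77, 43, 35, 30, 4 bp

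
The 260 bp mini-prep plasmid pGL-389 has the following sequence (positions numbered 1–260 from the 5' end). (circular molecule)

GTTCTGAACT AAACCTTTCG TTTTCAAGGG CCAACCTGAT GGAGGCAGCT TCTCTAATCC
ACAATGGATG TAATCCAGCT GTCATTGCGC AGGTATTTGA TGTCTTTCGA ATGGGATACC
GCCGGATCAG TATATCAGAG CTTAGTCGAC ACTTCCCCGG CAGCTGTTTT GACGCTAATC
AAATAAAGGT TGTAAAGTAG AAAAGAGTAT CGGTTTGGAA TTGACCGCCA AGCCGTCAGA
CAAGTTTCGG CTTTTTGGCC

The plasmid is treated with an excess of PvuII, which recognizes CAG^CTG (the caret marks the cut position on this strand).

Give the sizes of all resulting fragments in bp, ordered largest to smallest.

PvuII sites (CAGCTG) start at positions 76, 161.
PvuII cuts after base 3 of each site, so after positions 78, 163.
Circular molecule, 2 cuts → 2 fragments:
  79–163 → 85 bp
  164–260 then 1–78 → 97 + 78 = 175 bp
Sorted largest to smallest: 175, 85 bp.

175, 85 bp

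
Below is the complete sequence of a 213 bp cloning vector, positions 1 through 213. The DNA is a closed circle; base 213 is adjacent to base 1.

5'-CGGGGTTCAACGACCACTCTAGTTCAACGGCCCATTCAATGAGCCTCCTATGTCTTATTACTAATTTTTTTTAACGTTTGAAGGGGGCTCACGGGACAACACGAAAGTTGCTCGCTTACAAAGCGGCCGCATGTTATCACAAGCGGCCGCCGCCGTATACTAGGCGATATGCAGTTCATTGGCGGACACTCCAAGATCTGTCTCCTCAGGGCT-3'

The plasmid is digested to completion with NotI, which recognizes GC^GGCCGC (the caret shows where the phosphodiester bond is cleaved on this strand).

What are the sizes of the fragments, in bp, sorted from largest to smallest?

NotI sites (GCGGCCGC) start at positions 123, 143.
NotI cuts after base 2 of each site, so after positions 124, 144.
Circular molecule, 2 cuts → 2 fragments:
  125–144 → 20 bp
  145–213 then 1–124 → 69 + 124 = 193 bp
Sorted largest to smallest: 193, 20 bp.

193, 20 bp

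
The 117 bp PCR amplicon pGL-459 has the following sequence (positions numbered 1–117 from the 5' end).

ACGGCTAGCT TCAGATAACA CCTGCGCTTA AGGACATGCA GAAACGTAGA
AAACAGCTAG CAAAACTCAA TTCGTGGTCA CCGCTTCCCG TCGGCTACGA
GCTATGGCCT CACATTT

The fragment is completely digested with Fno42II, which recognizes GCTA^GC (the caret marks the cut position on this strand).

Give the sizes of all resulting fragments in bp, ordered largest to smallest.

Fno42II sites (GCTAGC) start at positions 4, 56.
Fno42II cuts after base 4 of each site, so after positions 7, 59.
Linear molecule, 2 cuts → 3 fragments:
  1–7 → 7 bp
  8–59 → 52 bp
  60–117 → 58 bp
Sorted largest to smallest: 58, 52, 7 bp.

58, 52, 7 bp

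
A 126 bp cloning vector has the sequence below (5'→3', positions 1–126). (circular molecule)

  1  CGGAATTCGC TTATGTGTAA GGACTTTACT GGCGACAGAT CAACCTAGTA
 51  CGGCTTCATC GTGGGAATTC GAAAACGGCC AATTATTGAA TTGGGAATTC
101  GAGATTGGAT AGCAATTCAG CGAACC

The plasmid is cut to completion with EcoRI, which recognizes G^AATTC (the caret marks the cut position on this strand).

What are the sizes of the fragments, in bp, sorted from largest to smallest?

EcoRI sites (GAATTC) start at positions 3, 65, 95.
EcoRI cuts after the first base of each site, so after positions 3, 65, 95.
Circular molecule, 3 cuts → 3 fragments:
  4–65 → 62 bp
  66–95 → 30 bp
  96–126 then 1–3 → 31 + 3 = 34 bp
Sorted largest to smallest: 62, 34, 30 bp.

62, 34, 30 bp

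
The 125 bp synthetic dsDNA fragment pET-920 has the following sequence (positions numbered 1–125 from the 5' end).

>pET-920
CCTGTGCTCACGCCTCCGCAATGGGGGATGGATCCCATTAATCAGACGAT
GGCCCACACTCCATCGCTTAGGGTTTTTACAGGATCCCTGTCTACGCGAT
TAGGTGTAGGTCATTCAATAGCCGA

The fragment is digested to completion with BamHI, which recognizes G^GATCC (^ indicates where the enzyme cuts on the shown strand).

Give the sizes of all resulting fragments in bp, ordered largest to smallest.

BamHI sites (GGATCC) start at positions 30, 82.
BamHI cuts after the first base of each site, so after positions 30, 82.
Linear molecule, 2 cuts → 3 fragments:
  1–30 → 30 bp
  31–82 → 52 bp
  83–125 → 43 bp
Sorted largest to smallest: 52, 43, 30 bp.

52, 43, 30 bp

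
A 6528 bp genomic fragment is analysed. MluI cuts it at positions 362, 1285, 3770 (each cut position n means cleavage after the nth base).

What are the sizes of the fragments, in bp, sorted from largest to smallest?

Linear molecule, 3 cuts → 4 fragments:
  362 − 0 = 362 bp
  1285 − 362 = 923 bp
  3770 − 1285 = 2485 bp
  6528 − 3770 = 2758 bp
Sorted largest to smallest: 2758, 2485, 923, 362 bp.

2758, 2485, 923, 362 bp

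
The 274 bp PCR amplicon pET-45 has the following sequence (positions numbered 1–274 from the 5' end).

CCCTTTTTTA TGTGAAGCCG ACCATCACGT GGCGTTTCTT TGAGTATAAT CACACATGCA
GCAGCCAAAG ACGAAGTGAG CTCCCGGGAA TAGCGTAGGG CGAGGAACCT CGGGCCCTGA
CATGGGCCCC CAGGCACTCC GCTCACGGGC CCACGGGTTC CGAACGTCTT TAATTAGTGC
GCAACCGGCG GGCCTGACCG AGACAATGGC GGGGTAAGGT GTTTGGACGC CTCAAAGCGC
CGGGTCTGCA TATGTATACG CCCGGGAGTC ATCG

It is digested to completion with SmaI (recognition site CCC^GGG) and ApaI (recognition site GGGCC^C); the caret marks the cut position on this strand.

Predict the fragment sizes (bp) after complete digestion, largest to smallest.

SmaI sites (CCCGGG) start at positions 83, 261.
SmaI cuts after base 3 of each site, so after positions 85, 263.
ApaI sites (GGGCCC) start at positions 112, 124, 147.
ApaI cuts after base 5 of each site (before the last base), so after positions 116, 128, 151.
Combined cut positions: 85, 116, 128, 151, 263.
Linear molecule, 5 cuts → 6 fragments:
  1–85 → 85 bp
  86–116 → 31 bp
  117–128 → 12 bp
  129–151 → 23 bp
  152–263 → 112 bp
  264–274 → 11 bp
Sorted largest to smallest: 112, 85, 31, 23, 12, 11 bp.

112, 85, 31, 23, 12, 11 bp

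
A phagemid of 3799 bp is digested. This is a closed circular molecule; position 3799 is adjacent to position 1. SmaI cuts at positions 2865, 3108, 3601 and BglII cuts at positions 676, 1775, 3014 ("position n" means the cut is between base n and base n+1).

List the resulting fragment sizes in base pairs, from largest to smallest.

1099, 1090, 874, 493, 149, 94 bp

Combined cut positions (sorted): 676, 1775, 2865, 3014, 3108, 3601.
Circular molecule, 6 cuts → 6 fragments:
  1775 − 676 = 1099 bp
  2865 − 1775 = 1090 bp
  3014 − 2865 = 149 bp
  3108 − 3014 = 94 bp
  3601 − 3108 = 493 bp
  wrap: 3799 − 3601 + 676 = 874 bp
Sorted largest to smallest: 1099, 1090, 874, 493, 149, 94 bp.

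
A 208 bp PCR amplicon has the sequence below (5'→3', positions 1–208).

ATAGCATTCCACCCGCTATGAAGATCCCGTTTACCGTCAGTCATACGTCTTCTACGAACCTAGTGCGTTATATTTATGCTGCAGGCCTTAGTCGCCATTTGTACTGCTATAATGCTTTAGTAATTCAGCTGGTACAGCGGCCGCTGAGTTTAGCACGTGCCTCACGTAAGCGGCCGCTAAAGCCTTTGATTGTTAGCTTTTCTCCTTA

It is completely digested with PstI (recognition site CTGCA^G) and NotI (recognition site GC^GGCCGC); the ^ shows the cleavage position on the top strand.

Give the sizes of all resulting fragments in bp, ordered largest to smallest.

The PstI site (CTGCAG) starts at position 79.
PstI cuts after base 5 of each site (before the last base), so after position 83.
NotI sites (GCGGCCGC) start at positions 137, 170.
NotI cuts after base 2 of each site, so after positions 138, 171.
Combined cut positions: 83, 138, 171.
Linear molecule, 3 cuts → 4 fragments:
  1–83 → 83 bp
  84–138 → 55 bp
  139–171 → 33 bp
  172–208 → 37 bp
Sorted largest to smallest: 83, 55, 37, 33 bp.

83, 55, 37, 33 bp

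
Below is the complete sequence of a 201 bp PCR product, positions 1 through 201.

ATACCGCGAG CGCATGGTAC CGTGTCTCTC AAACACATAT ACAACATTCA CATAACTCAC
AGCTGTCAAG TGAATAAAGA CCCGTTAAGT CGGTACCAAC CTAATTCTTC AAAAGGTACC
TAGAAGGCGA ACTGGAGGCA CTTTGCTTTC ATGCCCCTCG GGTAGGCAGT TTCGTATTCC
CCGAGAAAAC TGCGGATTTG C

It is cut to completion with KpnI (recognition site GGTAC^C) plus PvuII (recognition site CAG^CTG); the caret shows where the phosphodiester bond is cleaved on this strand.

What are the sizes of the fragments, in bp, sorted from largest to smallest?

82, 42, 34, 23, 20 bp

KpnI sites (GGTACC) start at positions 16, 92, 115.
KpnI cuts after base 5 of each site (before the last base), so after positions 20, 96, 119.
The PvuII site (CAGCTG) starts at position 60.
PvuII cuts after base 3 of each site, so after position 62.
Combined cut positions: 20, 62, 96, 119.
Linear molecule, 4 cuts → 5 fragments:
  1–20 → 20 bp
  21–62 → 42 bp
  63–96 → 34 bp
  97–119 → 23 bp
  120–201 → 82 bp
Sorted largest to smallest: 82, 42, 34, 23, 20 bp.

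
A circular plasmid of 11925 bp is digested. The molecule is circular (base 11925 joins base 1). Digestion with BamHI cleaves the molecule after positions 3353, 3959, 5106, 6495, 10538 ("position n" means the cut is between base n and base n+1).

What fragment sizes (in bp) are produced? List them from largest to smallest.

Circular molecule, 5 cuts → 5 fragments:
  3959 − 3353 = 606 bp
  5106 − 3959 = 1147 bp
  6495 − 5106 = 1389 bp
  10538 − 6495 = 4043 bp
  wrap: 11925 − 10538 + 3353 = 4740 bp
Sorted largest to smallest: 4740, 4043, 1389, 1147, 606 bp.

4740, 4043, 1389, 1147, 606 bp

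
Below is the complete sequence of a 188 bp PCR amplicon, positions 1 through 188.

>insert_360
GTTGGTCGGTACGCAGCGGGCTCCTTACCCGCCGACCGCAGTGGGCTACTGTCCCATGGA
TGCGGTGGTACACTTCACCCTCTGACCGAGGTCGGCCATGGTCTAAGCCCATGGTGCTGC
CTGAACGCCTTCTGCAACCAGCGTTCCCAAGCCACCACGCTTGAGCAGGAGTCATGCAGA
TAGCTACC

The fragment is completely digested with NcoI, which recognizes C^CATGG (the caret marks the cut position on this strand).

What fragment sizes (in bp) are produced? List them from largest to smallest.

79, 54, 42, 13 bp

NcoI sites (CCATGG) start at positions 54, 96, 109.
NcoI cuts after the first base of each site, so after positions 54, 96, 109.
Linear molecule, 3 cuts → 4 fragments:
  1–54 → 54 bp
  55–96 → 42 bp
  97–109 → 13 bp
  110–188 → 79 bp
Sorted largest to smallest: 79, 54, 42, 13 bp.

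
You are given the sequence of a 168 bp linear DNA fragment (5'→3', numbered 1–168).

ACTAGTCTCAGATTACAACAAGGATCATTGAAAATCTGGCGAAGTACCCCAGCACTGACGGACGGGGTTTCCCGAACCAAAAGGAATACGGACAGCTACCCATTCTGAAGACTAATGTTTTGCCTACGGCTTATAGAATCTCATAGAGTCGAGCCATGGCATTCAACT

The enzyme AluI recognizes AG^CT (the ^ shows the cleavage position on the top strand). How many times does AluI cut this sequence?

AGCT occurs starting at position 94.
AluI cuts at 1 site.

1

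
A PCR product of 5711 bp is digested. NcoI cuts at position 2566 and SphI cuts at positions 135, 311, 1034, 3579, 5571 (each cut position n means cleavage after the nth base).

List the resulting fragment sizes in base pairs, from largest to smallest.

1992, 1532, 1013, 723, 176, 140, 135 bp

Combined cut positions (sorted): 135, 311, 1034, 2566, 3579, 5571.
Linear molecule, 6 cuts → 7 fragments:
  135 − 0 = 135 bp
  311 − 135 = 176 bp
  1034 − 311 = 723 bp
  2566 − 1034 = 1532 bp
  3579 − 2566 = 1013 bp
  5571 − 3579 = 1992 bp
  5711 − 5571 = 140 bp
Sorted largest to smallest: 1992, 1532, 1013, 723, 176, 140, 135 bp.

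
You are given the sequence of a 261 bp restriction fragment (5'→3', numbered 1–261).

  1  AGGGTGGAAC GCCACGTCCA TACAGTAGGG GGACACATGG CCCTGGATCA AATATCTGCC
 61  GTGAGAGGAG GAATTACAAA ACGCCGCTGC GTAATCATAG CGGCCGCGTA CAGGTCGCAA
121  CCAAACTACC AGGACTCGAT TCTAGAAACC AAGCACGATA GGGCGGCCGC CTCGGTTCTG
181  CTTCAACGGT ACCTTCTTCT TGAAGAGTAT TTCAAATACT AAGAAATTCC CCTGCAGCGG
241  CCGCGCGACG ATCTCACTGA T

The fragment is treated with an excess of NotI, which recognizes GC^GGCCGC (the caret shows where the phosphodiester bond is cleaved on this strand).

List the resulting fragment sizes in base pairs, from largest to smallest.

101, 74, 63, 23 bp

NotI sites (GCGGCCGC) start at positions 100, 163, 237.
NotI cuts after base 2 of each site, so after positions 101, 164, 238.
Linear molecule, 3 cuts → 4 fragments:
  1–101 → 101 bp
  102–164 → 63 bp
  165–238 → 74 bp
  239–261 → 23 bp
Sorted largest to smallest: 101, 74, 63, 23 bp.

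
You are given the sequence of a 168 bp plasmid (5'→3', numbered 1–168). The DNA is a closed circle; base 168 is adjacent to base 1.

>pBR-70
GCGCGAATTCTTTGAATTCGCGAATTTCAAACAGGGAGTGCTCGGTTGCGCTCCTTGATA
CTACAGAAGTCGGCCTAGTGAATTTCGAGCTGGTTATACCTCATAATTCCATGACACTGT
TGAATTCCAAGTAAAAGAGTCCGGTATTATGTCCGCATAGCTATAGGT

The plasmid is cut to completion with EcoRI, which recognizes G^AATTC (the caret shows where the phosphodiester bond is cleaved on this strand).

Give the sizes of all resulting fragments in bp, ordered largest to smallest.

108, 51, 9 bp

EcoRI sites (GAATTC) start at positions 5, 14, 122.
EcoRI cuts after the first base of each site, so after positions 5, 14, 122.
Circular molecule, 3 cuts → 3 fragments:
  6–14 → 9 bp
  15–122 → 108 bp
  123–168 then 1–5 → 46 + 5 = 51 bp
Sorted largest to smallest: 108, 51, 9 bp.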